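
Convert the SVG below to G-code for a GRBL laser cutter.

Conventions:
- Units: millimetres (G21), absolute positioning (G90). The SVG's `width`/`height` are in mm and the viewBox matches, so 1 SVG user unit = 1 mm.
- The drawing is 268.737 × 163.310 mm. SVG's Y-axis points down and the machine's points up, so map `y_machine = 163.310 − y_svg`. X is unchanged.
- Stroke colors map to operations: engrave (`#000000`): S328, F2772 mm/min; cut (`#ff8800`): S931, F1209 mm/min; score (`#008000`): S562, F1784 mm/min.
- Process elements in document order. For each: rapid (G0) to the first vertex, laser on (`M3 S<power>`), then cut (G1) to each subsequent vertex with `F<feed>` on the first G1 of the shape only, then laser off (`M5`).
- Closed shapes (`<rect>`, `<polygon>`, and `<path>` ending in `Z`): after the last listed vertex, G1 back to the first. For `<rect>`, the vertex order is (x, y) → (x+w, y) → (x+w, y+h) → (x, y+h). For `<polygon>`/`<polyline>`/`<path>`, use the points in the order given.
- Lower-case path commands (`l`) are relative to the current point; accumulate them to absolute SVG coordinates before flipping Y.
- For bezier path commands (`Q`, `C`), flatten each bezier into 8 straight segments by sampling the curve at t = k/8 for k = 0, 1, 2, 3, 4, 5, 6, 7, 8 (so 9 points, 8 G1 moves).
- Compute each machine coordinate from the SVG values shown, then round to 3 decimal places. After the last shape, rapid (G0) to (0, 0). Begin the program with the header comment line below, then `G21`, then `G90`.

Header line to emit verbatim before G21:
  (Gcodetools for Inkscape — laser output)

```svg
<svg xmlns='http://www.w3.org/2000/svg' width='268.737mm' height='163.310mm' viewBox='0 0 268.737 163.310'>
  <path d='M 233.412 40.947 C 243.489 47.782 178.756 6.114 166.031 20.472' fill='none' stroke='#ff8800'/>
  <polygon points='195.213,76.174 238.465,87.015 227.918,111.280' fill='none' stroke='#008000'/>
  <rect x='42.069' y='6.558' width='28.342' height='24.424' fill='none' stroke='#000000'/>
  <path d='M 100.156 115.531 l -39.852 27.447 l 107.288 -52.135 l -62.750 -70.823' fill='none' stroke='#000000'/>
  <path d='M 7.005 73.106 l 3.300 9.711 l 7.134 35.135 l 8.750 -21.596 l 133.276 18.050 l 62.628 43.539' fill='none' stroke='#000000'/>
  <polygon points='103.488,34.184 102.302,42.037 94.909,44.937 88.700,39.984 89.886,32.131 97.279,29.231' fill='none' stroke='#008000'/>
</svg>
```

(Gcodetools for Inkscape — laser output)
G21
G90
G0 X233.412 Y122.363
M3 S931
G1 X233.932 Y121.869 F1209
G1 X228.924 Y124.698
G1 X219.876 Y129.624
G1 X208.272 Y135.422
G1 X195.600 Y140.867
G1 X183.345 Y144.735
G1 X172.993 Y145.800
G1 X166.031 Y142.838
M5
G0 X195.213 Y87.136
M3 S562
G1 X238.465 Y76.295 F1784
G1 X227.918 Y52.030
G1 X195.213 Y87.136
M5
G0 X42.069 Y156.752
M3 S328
G1 X70.411 Y156.752 F2772
G1 X70.411 Y132.328
G1 X42.069 Y132.328
G1 X42.069 Y156.752
M5
G0 X100.156 Y47.779
M3 S328
G1 X60.304 Y20.332 F2772
G1 X167.592 Y72.467
G1 X104.842 Y143.290
M5
G0 X7.005 Y90.204
M3 S328
G1 X10.305 Y80.493 F2772
G1 X17.439 Y45.358
G1 X26.189 Y66.954
G1 X159.465 Y48.904
G1 X222.093 Y5.365
M5
G0 X103.488 Y129.126
M3 S562
G1 X102.302 Y121.273 F1784
G1 X94.909 Y118.373
G1 X88.700 Y123.326
G1 X89.886 Y131.179
G1 X97.279 Y134.079
G1 X103.488 Y129.126
M5
G0 X0.000 Y0.000

Since the viewBox matches the mm dimensions, user units are millimetres directly. The only transform is the Y-flip y_m = 163.310 − y_svg.

Shape 1 is a cubic bezier drawn with `<path>`. Its stroke #ff8800 means cut at S931, F1209. After flipping Y the toolpath is (233.412,122.363) → (233.932,121.869) → (228.924,124.698) → (219.876,129.624) → (208.272,135.422) → (195.600,140.867) → (183.345,144.735) → (172.993,145.800) → (166.031,142.838).

Shape 2 is a closed polygon drawn with `<polygon>`. Its stroke #008000 means score at S562, F1784. After flipping Y the toolpath is (195.213,87.136) → (238.465,76.295) → (227.918,52.030) → (195.213,87.136), returning to the start.

Shape 3 is a rectangle drawn with `<rect>`. Its stroke #000000 means engrave at S328, F2772. After flipping Y the toolpath is (42.069,156.752) → (70.411,156.752) → (70.411,132.328) → (42.069,132.328) → (42.069,156.752), returning to the start.

Shape 4 is a open polyline drawn with `<path>`. Its stroke #000000 means engrave at S328, F2772. After flipping Y the toolpath is (100.156,47.779) → (60.304,20.332) → (167.592,72.467) → (104.842,143.290).

Shape 5 is a open polyline drawn with `<path>`. Its stroke #000000 means engrave at S328, F2772. After flipping Y the toolpath is (7.005,90.204) → (10.305,80.493) → (17.439,45.358) → (26.189,66.954) → (159.465,48.904) → (222.093,5.365).

Shape 6 is a regular polygon drawn with `<polygon>`. Its stroke #008000 means score at S562, F1784. After flipping Y the toolpath is (103.488,129.126) → (102.302,121.273) → (94.909,118.373) → (88.700,123.326) → (89.886,131.179) → (97.279,134.079) → (103.488,129.126), returning to the start.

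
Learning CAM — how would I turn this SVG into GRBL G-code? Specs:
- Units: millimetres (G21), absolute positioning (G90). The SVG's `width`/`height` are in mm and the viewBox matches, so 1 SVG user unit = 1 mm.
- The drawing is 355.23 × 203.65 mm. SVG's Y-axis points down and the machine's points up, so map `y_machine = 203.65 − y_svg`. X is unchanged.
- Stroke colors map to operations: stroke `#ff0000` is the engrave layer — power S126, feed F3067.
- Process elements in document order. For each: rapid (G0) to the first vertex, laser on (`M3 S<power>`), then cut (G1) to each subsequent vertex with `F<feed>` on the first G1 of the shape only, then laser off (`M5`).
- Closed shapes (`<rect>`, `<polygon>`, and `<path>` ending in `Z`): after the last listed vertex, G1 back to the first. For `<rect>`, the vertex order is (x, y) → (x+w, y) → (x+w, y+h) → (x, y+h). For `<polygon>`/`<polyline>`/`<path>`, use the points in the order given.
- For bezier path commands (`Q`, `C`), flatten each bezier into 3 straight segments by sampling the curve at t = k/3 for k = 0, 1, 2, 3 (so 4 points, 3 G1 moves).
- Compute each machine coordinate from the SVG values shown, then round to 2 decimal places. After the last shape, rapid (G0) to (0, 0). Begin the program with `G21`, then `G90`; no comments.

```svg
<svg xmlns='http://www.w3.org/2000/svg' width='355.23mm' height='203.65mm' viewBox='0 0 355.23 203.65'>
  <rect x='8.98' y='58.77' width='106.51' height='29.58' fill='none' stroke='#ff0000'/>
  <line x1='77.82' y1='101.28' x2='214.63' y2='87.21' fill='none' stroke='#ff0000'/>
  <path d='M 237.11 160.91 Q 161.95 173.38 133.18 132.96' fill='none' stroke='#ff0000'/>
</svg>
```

G21
G90
G0 X8.98 Y144.88
M3 S126
G1 X115.49 Y144.88 F3067
G1 X115.49 Y115.30
G1 X8.98 Y115.30
G1 X8.98 Y144.88
M5
G0 X77.82 Y102.37
M3 S126
G1 X214.63 Y116.44 F3067
M5
G0 X237.11 Y42.74
M3 S126
G1 X192.16 Y40.30 F3067
G1 X157.51 Y49.62
G1 X133.18 Y70.69
M5
G0 X0.00 Y0.00

1 u = 1 mm; y_m = 203.65 − y.

[1] `<rect>` rectangle, #ff0000→engrave S126 F3067: (8.98,144.88) → (115.49,144.88) → (115.49,115.30) → (8.98,115.30) → (8.98,144.88) (closed)

[2] `<line>` line segment, #ff0000→engrave S126 F3067: (77.82,102.37) → (214.63,116.44)

[3] `<path>` quadratic bezier, #ff0000→engrave S126 F3067: (237.11,42.74) → (192.16,40.30) → (157.51,49.62) → (133.18,70.69)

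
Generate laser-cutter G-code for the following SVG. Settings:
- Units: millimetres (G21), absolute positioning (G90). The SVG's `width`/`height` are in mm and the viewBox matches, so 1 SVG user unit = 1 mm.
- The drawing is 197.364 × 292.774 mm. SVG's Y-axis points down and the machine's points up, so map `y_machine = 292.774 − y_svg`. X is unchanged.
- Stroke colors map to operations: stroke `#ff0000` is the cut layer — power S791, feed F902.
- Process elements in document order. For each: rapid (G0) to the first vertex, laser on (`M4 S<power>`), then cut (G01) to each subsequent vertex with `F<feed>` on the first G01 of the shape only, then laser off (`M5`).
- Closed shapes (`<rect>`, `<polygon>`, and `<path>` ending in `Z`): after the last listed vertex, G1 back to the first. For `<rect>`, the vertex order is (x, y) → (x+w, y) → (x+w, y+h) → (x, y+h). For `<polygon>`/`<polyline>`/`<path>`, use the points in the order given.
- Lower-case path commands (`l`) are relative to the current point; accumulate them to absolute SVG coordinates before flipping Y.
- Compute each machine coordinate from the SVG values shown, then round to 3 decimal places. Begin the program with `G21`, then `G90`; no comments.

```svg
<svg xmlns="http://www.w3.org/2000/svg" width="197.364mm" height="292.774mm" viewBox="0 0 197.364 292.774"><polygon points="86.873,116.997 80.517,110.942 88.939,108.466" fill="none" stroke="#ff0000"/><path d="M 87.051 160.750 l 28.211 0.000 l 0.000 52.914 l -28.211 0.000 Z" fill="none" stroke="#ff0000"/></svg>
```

1 u = 1 mm; y_m = 292.774 − y.

[1] `<polygon>` regular polygon, #ff0000→cut S791 F902: (86.873,175.777) → (80.517,181.832) → (88.939,184.308) → (86.873,175.777) (closed)

[2] `<path>` rectangle, #ff0000→cut S791 F902: (87.051,132.024) → (115.262,132.024) → (115.262,79.110) → (87.051,79.110) → (87.051,132.024) (closed)

G21
G90
G0 X86.873 Y175.777
M4 S791
G01 X80.517 Y181.832 F902
G01 X88.939 Y184.308
G01 X86.873 Y175.777
M5
G0 X87.051 Y132.024
M4 S791
G01 X115.262 Y132.024 F902
G01 X115.262 Y79.110
G01 X87.051 Y79.110
G01 X87.051 Y132.024
M5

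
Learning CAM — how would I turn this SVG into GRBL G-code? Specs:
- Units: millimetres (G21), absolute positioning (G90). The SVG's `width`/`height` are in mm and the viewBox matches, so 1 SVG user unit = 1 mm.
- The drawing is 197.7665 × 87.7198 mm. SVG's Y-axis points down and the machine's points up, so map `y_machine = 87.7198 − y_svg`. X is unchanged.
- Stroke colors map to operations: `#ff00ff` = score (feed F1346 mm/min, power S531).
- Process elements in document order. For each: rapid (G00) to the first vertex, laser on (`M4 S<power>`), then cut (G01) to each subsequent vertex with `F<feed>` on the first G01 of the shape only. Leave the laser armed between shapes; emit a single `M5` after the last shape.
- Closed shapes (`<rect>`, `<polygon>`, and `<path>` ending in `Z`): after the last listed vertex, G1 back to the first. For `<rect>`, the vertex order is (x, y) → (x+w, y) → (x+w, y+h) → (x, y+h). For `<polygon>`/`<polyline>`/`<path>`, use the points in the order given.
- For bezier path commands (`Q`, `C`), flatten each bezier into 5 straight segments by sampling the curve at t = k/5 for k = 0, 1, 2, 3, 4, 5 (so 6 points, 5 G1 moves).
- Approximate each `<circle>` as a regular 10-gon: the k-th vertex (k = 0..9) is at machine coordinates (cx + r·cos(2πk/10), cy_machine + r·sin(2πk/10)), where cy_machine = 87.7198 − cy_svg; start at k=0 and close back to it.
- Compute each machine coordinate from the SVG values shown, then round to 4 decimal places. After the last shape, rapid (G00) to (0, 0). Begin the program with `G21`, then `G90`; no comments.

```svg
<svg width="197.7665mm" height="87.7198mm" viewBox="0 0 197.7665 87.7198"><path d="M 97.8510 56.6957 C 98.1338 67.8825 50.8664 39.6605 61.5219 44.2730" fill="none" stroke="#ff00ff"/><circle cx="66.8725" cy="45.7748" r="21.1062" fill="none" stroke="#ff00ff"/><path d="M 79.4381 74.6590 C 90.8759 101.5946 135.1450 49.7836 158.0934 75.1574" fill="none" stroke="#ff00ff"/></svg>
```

viewBox `0 0 197.7665 87.7198` with mm width/height → 1 unit = 1 mm. Flip: y_m = 87.7198 − y_svg.

**Shape 1** — `<path>` cubic bezier, stroke `#ff00ff` → score (S531, F1346). Control points (SVG): P0=(97.8510,56.6957), P1=(98.1338,67.8825), P2=(50.8664,39.6605), P3=(61.5219,44.2730); sampled at t=k/5. Machine vertices: (97.8510,31.0241) → (93.1584,28.4631) → (82.1165,31.8926) → (69.7880,37.8448) → (61.2356,42.8521) → (61.5219,43.4468). Open path.

**Shape 2** — `<circle>` circle, stroke `#ff00ff` → score (S531, F1346). Machine vertices: (87.9787,41.9450) → (83.9478,54.3509) → (73.3947,62.0182) → (60.3503,62.0182) → (49.7972,54.3509) → (45.7663,41.9450) → (49.7972,29.5391) → (60.3503,21.8718) → (73.3947,21.8718) → (83.9478,29.5391) → (87.9787,41.9450). Closed: final G1 returns to the first vertex.

**Shape 3** — `<path>` cubic bezier, stroke `#ff00ff` → score (S531, F1346). Control points (SVG): P0=(79.4381,74.6590), P1=(90.8759,101.5946), P2=(135.1450,49.7836), P3=(158.0934,75.1574); sampled at t=k/5. Machine vertices: (79.4381,13.0608) → (89.8073,5.1016) → (105.4568,8.5568) → (123.7871,15.9419) → (142.1991,19.7720) → (158.0934,12.5624). Open path.

G21
G90
G00 X97.8510 Y31.0241
M4 S531
G01 X93.1584 Y28.4631 F1346
G01 X82.1165 Y31.8926
G01 X69.7880 Y37.8448
G01 X61.2356 Y42.8521
G01 X61.5219 Y43.4468
G00 X87.9787 Y41.9450
M4 S531
G01 X83.9478 Y54.3509 F1346
G01 X73.3947 Y62.0182
G01 X60.3503 Y62.0182
G01 X49.7972 Y54.3509
G01 X45.7663 Y41.9450
G01 X49.7972 Y29.5391
G01 X60.3503 Y21.8718
G01 X73.3947 Y21.8718
G01 X83.9478 Y29.5391
G01 X87.9787 Y41.9450
G00 X79.4381 Y13.0608
M4 S531
G01 X89.8073 Y5.1016 F1346
G01 X105.4568 Y8.5568
G01 X123.7871 Y15.9419
G01 X142.1991 Y19.7720
G01 X158.0934 Y12.5624
M5
G00 X0.0000 Y0.0000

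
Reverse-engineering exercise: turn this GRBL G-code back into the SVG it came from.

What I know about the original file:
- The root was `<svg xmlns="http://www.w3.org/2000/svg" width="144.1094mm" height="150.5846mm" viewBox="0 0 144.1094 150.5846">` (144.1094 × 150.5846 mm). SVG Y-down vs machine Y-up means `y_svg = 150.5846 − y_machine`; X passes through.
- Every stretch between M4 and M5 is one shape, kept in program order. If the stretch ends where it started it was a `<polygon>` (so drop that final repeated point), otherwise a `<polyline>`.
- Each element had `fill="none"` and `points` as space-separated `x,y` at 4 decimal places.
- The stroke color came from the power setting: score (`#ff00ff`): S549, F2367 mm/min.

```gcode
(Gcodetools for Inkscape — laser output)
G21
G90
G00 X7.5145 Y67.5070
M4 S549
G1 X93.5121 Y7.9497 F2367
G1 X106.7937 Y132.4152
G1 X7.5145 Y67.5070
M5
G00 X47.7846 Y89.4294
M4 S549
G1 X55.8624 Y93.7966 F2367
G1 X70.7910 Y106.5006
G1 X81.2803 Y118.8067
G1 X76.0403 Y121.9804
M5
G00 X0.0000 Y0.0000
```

<svg xmlns="http://www.w3.org/2000/svg" width="144.1094mm" height="150.5846mm" viewBox="0 0 144.1094 150.5846">
  <polygon points="7.5145,83.0776 93.5121,142.6349 106.7937,18.1694" fill="none" stroke="#ff00ff"/>
  <polyline points="47.7846,61.1552 55.8624,56.7880 70.7910,44.0840 81.2803,31.7779 76.0403,28.6042" fill="none" stroke="#ff00ff"/>
</svg>

y_svg = 150.5846 − y_m. Every run uses S549, so all elements get stroke `#ff00ff` (score).

[1] closed run; points: 7.5145,83.0776 93.5121,142.6349 106.7937,18.1694

[2] open run; points: 47.7846,61.1552 55.8624,56.7880 70.7910,44.0840 81.2803,31.7779 76.0403,28.6042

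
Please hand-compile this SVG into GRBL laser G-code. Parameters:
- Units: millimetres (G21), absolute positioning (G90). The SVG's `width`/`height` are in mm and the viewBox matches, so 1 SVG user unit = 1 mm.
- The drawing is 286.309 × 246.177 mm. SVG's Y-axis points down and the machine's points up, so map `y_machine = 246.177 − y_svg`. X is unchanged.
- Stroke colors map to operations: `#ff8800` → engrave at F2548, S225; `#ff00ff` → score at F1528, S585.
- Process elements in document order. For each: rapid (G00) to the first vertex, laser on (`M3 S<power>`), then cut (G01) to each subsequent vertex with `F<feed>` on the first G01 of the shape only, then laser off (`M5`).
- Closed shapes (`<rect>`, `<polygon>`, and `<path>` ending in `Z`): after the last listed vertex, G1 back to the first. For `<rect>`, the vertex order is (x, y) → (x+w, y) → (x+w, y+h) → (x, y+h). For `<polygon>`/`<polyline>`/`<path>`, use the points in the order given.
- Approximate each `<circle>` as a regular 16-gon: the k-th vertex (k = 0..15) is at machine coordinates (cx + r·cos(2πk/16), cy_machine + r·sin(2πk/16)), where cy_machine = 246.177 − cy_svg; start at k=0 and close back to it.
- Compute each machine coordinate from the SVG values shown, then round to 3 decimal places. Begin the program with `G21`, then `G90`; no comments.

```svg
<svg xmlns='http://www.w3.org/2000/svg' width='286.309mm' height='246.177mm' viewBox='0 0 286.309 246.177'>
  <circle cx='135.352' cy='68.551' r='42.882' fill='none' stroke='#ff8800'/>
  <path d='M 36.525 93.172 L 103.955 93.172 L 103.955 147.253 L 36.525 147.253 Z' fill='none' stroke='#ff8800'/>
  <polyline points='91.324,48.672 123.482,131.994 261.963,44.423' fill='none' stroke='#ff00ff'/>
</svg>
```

1 u = 1 mm; y_m = 246.177 − y.

[1] `<circle>` circle, #ff8800→engrave S225 F2548: (178.234,177.626) → (174.970,194.036) → (165.674,207.948) → (151.762,217.244) → (135.352,220.508) → (118.942,217.244) → (105.030,207.948) → (95.734,194.036) → (92.470,177.626) → (95.734,161.216) → (105.030,147.304) → (118.942,138.008) → (135.352,134.744) → (151.762,138.008) → (165.674,147.304) → (174.970,161.216) → (178.234,177.626) (closed)

[2] `<path>` rectangle, #ff8800→engrave S225 F2548: (36.525,153.005) → (103.955,153.005) → (103.955,98.924) → (36.525,98.924) → (36.525,153.005) (closed)

[3] `<polyline>` open polyline, #ff00ff→score S585 F1528: (91.324,197.505) → (123.482,114.183) → (261.963,201.754)

G21
G90
G00 X178.234 Y177.626
M3 S225
G01 X174.970 Y194.036 F2548
G01 X165.674 Y207.948
G01 X151.762 Y217.244
G01 X135.352 Y220.508
G01 X118.942 Y217.244
G01 X105.030 Y207.948
G01 X95.734 Y194.036
G01 X92.470 Y177.626
G01 X95.734 Y161.216
G01 X105.030 Y147.304
G01 X118.942 Y138.008
G01 X135.352 Y134.744
G01 X151.762 Y138.008
G01 X165.674 Y147.304
G01 X174.970 Y161.216
G01 X178.234 Y177.626
M5
G00 X36.525 Y153.005
M3 S225
G01 X103.955 Y153.005 F2548
G01 X103.955 Y98.924
G01 X36.525 Y98.924
G01 X36.525 Y153.005
M5
G00 X91.324 Y197.505
M3 S585
G01 X123.482 Y114.183 F1528
G01 X261.963 Y201.754
M5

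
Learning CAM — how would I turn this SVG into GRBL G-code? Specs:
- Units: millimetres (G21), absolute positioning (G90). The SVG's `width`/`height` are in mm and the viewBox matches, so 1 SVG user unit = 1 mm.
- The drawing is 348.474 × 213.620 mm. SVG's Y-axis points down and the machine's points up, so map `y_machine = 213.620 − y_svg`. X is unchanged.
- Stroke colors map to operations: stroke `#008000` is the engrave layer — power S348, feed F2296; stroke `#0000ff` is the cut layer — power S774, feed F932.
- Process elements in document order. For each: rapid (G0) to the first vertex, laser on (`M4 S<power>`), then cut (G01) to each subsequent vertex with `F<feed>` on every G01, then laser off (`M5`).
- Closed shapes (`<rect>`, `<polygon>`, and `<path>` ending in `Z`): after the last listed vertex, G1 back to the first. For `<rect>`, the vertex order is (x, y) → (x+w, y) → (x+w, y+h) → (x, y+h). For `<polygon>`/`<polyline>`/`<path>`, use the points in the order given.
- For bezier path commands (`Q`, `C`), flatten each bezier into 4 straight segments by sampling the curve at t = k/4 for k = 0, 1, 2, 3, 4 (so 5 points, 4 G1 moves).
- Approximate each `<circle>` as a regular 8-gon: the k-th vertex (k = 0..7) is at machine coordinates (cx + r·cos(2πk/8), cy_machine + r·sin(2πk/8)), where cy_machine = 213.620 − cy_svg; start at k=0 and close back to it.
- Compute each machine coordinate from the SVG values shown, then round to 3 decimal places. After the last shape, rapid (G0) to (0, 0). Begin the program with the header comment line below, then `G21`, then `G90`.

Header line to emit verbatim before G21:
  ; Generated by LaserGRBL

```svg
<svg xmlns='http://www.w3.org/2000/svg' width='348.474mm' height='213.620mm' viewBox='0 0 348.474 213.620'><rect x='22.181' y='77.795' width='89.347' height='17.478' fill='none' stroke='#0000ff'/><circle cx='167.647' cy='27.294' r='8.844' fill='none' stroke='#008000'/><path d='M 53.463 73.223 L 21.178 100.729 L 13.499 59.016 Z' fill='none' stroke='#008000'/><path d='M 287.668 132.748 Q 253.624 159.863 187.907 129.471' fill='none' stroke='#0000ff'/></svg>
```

; Generated by LaserGRBL
G21
G90
G0 X22.181 Y135.825
M4 S774
G01 X111.528 Y135.825 F932
G01 X111.528 Y118.347 F932
G01 X22.181 Y118.347 F932
G01 X22.181 Y135.825 F932
M5
G0 X176.491 Y186.326
M4 S348
G01 X173.901 Y192.580 F2296
G01 X167.647 Y195.170 F2296
G01 X161.393 Y192.580 F2296
G01 X158.803 Y186.326 F2296
G01 X161.393 Y180.072 F2296
G01 X167.647 Y177.482 F2296
G01 X173.901 Y180.072 F2296
G01 X176.491 Y186.326 F2296
M5
G0 X53.463 Y140.397
M4 S348
G01 X21.178 Y112.891 F2296
G01 X13.499 Y154.604 F2296
G01 X53.463 Y140.397 F2296
M5
G0 X287.668 Y80.872
M4 S774
G01 X268.666 Y70.909 F932
G01 X245.706 Y68.134 F932
G01 X218.786 Y72.547 F932
G01 X187.907 Y84.149 F932
M5
G0 X0.000 Y0.000

1 u = 1 mm; y_m = 213.620 − y.

[1] `<rect>` rectangle, #0000ff→cut S774 F932: (22.181,135.825) → (111.528,135.825) → (111.528,118.347) → (22.181,118.347) → (22.181,135.825) (closed)

[2] `<circle>` circle, #008000→engrave S348 F2296: (176.491,186.326) → (173.901,192.580) → (167.647,195.170) → (161.393,192.580) → (158.803,186.326) → (161.393,180.072) → (167.647,177.482) → (173.901,180.072) → (176.491,186.326) (closed)

[3] `<path>` regular polygon, #008000→engrave S348 F2296: (53.463,140.397) → (21.178,112.891) → (13.499,154.604) → (53.463,140.397) (closed)

[4] `<path>` quadratic bezier, #0000ff→cut S774 F932: (287.668,80.872) → (268.666,70.909) → (245.706,68.134) → (218.786,72.547) → (187.907,84.149)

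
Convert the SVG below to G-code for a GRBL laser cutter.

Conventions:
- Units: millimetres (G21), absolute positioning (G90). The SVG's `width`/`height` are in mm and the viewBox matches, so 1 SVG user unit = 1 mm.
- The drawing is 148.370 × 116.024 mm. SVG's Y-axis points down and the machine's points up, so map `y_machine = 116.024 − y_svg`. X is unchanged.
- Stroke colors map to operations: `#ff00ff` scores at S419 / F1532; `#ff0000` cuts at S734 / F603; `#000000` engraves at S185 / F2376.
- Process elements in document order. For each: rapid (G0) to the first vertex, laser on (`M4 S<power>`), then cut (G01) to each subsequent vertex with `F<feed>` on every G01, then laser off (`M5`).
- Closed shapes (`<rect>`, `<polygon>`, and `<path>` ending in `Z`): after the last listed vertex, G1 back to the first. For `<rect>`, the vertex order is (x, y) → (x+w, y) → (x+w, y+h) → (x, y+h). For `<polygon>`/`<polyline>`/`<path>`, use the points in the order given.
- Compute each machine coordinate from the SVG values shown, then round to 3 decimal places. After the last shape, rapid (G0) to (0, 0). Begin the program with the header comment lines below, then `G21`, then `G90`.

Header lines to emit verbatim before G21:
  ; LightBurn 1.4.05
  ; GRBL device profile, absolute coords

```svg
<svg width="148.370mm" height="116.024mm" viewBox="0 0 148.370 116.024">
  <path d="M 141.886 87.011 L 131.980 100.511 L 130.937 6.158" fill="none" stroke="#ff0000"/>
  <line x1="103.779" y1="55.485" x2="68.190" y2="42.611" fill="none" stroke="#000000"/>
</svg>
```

1 u = 1 mm; y_m = 116.024 − y.

[1] `<path>` open polyline, #ff0000→cut S734 F603: (141.886,29.013) → (131.980,15.513) → (130.937,109.866)

[2] `<line>` line segment, #000000→engrave S185 F2376: (103.779,60.539) → (68.190,73.413)

; LightBurn 1.4.05
; GRBL device profile, absolute coords
G21
G90
G0 X141.886 Y29.013
M4 S734
G01 X131.980 Y15.513 F603
G01 X130.937 Y109.866 F603
M5
G0 X103.779 Y60.539
M4 S185
G01 X68.190 Y73.413 F2376
M5
G0 X0.000 Y0.000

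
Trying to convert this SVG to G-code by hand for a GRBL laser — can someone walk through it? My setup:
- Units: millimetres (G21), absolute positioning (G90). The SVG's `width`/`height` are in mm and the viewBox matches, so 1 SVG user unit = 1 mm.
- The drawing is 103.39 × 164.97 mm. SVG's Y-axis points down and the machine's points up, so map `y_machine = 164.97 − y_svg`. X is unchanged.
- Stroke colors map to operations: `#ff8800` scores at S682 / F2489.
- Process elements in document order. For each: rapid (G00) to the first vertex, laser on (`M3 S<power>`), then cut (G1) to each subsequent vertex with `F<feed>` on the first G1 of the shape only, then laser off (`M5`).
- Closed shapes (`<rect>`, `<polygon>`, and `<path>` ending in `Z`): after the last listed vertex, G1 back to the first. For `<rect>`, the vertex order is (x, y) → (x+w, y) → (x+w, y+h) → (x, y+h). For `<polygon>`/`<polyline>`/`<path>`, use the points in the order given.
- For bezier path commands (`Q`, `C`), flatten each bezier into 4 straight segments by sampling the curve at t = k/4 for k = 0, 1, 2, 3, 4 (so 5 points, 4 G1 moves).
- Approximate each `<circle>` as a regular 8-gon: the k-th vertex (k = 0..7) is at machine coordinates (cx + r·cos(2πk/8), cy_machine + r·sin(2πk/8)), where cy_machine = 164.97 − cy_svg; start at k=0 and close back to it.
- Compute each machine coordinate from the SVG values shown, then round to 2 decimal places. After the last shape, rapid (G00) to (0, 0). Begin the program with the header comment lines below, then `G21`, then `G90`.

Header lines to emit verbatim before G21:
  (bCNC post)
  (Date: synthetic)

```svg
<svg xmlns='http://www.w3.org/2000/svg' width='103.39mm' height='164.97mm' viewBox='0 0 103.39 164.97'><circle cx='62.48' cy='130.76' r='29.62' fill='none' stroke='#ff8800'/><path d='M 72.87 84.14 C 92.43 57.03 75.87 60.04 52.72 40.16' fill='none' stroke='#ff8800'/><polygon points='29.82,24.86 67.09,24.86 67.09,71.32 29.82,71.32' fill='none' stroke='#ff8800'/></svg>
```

viewBox `0 0 103.39 164.97` with mm width/height → 1 unit = 1 mm. Flip: y_m = 164.97 − y_svg.

**Shape 1** — `<circle>` circle, stroke `#ff8800` → score (S682, F2489). Machine vertices: (92.10,34.21) → (83.42,55.15) → (62.48,63.83) → (41.54,55.15) → (32.86,34.21) → (41.54,13.27) → (62.48,4.59) → (83.42,13.27) → (92.10,34.21). Closed: final G1 returns to the first vertex.

**Shape 2** — `<path>` cubic bezier, stroke `#ff8800` → score (S682, F2489). Control points (SVG): P0=(72.87,84.14), P1=(92.43,57.03), P2=(75.87,60.04), P3=(52.72,40.16); sampled at t=k/4. Machine vertices: (72.87,80.83) → (81.23,96.34) → (78.81,105.53) → (68.39,113.36) → (52.72,124.81). Open path.

**Shape 3** — `<polygon>` rectangle, stroke `#ff8800` → score (S682, F2489). Machine vertices: (29.82,140.11) → (67.09,140.11) → (67.09,93.65) → (29.82,93.65) → (29.82,140.11). Closed: final G1 returns to the first vertex.

(bCNC post)
(Date: synthetic)
G21
G90
G00 X92.10 Y34.21
M3 S682
G1 X83.42 Y55.15 F2489
G1 X62.48 Y63.83
G1 X41.54 Y55.15
G1 X32.86 Y34.21
G1 X41.54 Y13.27
G1 X62.48 Y4.59
G1 X83.42 Y13.27
G1 X92.10 Y34.21
M5
G00 X72.87 Y80.83
M3 S682
G1 X81.23 Y96.34 F2489
G1 X78.81 Y105.53
G1 X68.39 Y113.36
G1 X52.72 Y124.81
M5
G00 X29.82 Y140.11
M3 S682
G1 X67.09 Y140.11 F2489
G1 X67.09 Y93.65
G1 X29.82 Y93.65
G1 X29.82 Y140.11
M5
G00 X0.00 Y0.00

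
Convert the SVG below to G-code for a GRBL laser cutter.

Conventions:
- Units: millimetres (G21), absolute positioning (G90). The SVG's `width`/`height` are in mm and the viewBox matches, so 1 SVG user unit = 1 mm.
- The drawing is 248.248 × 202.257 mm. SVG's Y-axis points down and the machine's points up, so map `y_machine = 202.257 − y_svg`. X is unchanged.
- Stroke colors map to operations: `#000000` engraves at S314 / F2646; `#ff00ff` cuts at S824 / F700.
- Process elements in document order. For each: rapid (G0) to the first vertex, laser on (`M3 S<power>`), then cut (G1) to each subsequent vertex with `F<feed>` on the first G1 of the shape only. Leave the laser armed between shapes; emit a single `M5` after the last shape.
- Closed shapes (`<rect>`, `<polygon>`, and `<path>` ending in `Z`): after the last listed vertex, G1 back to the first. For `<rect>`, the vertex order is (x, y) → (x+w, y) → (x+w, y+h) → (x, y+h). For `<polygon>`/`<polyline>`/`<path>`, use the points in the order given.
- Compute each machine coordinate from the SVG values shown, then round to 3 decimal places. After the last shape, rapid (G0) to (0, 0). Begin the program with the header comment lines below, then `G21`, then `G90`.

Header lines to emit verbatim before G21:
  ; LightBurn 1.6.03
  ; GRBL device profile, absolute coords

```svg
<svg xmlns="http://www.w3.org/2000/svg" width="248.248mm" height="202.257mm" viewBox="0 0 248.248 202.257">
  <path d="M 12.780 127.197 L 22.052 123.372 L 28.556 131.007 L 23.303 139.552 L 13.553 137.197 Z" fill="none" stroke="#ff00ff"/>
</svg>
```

; LightBurn 1.6.03
; GRBL device profile, absolute coords
G21
G90
G0 X12.780 Y75.060
M3 S824
G1 X22.052 Y78.885 F700
G1 X28.556 Y71.250
G1 X23.303 Y62.705
G1 X13.553 Y65.060
G1 X12.780 Y75.060
M5
G0 X0.000 Y0.000

1 u = 1 mm; y_m = 202.257 − y.

[1] `<path>` regular polygon, #ff00ff→cut S824 F700: (12.780,75.060) → (22.052,78.885) → (28.556,71.250) → (23.303,62.705) → (13.553,65.060) → (12.780,75.060) (closed)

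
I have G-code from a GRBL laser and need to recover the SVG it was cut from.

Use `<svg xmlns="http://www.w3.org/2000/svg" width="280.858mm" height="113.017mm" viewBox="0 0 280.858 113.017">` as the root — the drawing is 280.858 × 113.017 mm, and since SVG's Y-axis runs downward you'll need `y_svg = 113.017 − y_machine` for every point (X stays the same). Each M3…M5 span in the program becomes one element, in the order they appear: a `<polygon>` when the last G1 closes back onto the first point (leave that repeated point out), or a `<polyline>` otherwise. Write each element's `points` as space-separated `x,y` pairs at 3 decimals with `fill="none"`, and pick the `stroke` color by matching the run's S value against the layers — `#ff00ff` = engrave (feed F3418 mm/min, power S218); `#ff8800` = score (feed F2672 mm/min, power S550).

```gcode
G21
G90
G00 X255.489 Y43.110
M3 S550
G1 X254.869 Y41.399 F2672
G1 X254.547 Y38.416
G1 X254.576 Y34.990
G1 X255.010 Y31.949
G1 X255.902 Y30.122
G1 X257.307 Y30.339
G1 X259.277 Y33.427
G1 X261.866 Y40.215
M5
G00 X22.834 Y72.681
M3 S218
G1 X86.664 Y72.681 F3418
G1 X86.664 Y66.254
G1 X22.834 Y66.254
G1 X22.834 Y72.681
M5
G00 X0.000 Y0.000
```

Machine Y-up, SVG Y-down with viewBox height 113.017, so y_svg = 113.017 − y_machine; X carries over.

Run 1: S550 ⇒ score layer `#ff8800`. The run is open, so emit a `<polyline>` with points (Y-flipped): 255.489,69.907 254.869,71.618 254.547,74.601 254.576,78.027 255.010,81.068 255.902,82.895 257.307,82.678 259.277,79.590 261.866,72.802.

Run 2: power S218 maps to stroke `#ff00ff` (engrave). The run returns to its start, so emit a `<polygon>` with points (Y-flipped): 22.834,40.336 86.664,40.336 86.664,46.763 22.834,46.763.

<svg xmlns="http://www.w3.org/2000/svg" width="280.858mm" height="113.017mm" viewBox="0 0 280.858 113.017">
  <polyline points="255.489,69.907 254.869,71.618 254.547,74.601 254.576,78.027 255.010,81.068 255.902,82.895 257.307,82.678 259.277,79.590 261.866,72.802" fill="none" stroke="#ff8800"/>
  <polygon points="22.834,40.336 86.664,40.336 86.664,46.763 22.834,46.763" fill="none" stroke="#ff00ff"/>
</svg>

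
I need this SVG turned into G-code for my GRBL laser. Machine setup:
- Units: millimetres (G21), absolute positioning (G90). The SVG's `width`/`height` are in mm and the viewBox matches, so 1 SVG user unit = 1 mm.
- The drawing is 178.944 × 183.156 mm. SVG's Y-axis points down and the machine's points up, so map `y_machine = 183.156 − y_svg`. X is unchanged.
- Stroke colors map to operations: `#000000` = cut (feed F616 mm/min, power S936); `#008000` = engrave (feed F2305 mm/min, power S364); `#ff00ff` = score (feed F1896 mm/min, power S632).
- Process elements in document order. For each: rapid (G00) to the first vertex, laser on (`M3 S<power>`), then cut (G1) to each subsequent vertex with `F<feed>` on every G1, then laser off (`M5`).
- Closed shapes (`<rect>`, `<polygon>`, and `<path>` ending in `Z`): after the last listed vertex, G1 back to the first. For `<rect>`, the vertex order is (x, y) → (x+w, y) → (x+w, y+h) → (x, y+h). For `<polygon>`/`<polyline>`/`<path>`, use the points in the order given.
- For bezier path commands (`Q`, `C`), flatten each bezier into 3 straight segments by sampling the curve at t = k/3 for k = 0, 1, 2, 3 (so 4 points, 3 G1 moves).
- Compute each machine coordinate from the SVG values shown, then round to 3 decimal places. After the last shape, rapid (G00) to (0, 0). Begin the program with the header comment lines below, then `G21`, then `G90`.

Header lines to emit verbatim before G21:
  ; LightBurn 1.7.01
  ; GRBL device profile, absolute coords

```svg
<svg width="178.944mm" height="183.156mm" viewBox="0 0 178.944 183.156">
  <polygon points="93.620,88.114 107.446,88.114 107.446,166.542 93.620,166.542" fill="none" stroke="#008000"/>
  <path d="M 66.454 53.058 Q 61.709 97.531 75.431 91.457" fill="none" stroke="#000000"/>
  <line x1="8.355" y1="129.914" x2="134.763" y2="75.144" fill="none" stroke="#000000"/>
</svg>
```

; LightBurn 1.7.01
; GRBL device profile, absolute coords
G21
G90
G00 X93.620 Y95.042
M3 S364
G1 X107.446 Y95.042 F2305
G1 X107.446 Y16.614 F2305
G1 X93.620 Y16.614 F2305
G1 X93.620 Y95.042 F2305
M5
G00 X66.454 Y130.098
M3 S936
G1 X65.343 Y106.066 F616
G1 X68.335 Y93.266 F616
G1 X75.431 Y91.699 F616
M5
G00 X8.355 Y53.242
M3 S936
G1 X134.763 Y108.012 F616
M5
G00 X0.000 Y0.000

viewBox `0 0 178.944 183.156` with mm width/height → 1 unit = 1 mm. Flip: y_m = 183.156 − y_svg.

**Shape 1** — `<polygon>` rectangle, stroke `#008000` → engrave (S364, F2305). Machine vertices: (93.620,95.042) → (107.446,95.042) → (107.446,16.614) → (93.620,16.614) → (93.620,95.042). Closed: final G1 returns to the first vertex.

**Shape 2** — `<path>` quadratic bezier, stroke `#000000` → cut (S936, F616). Control points (SVG): P0=(66.454,53.058), P1=(61.709,97.531), P2=(75.431,91.457); sampled at t=k/3. Machine vertices: (66.454,130.098) → (65.343,106.066) → (68.335,93.266) → (75.431,91.699). Open path.

**Shape 3** — `<line>` line segment, stroke `#000000` → cut (S936, F616). Machine vertices: (8.355,53.242) → (134.763,108.012). Open path.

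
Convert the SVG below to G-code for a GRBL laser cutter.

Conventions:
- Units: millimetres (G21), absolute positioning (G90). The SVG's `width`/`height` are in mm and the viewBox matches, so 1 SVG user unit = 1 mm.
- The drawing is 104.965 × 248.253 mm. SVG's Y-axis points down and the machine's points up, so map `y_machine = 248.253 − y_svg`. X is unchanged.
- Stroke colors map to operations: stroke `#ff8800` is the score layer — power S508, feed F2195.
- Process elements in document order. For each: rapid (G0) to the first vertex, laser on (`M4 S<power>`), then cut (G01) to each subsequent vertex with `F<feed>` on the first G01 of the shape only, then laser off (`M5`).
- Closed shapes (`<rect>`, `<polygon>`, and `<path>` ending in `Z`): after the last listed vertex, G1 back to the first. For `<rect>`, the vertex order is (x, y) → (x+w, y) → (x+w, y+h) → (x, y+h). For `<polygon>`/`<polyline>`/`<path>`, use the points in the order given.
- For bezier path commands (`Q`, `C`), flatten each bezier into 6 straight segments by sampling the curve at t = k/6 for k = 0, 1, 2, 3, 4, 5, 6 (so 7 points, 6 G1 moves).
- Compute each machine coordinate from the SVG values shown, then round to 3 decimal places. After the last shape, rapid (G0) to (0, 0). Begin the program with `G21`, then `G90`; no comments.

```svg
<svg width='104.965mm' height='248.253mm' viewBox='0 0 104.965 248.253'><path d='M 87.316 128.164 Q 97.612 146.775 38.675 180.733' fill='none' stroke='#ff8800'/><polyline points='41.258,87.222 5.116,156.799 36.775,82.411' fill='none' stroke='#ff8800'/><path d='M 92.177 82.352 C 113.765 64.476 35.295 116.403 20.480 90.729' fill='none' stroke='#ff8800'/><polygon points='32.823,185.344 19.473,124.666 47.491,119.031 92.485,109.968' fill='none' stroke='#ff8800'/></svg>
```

viewBox `0 0 104.965 248.253` with mm width/height → 1 unit = 1 mm. Flip: y_m = 248.253 − y_svg.

**Shape 1** — `<path>` quadratic bezier, stroke `#ff8800` → score (S508, F2195). Control points (SVG): P0=(87.316,128.164), P1=(97.612,146.775), P2=(38.675,180.733); sampled at t=k/6. Machine vertices: (87.316,120.089) → (88.825,113.459) → (86.487,105.976) → (80.304,97.641) → (70.274,88.453) → (56.398,78.413) → (38.675,67.520). Open path.

**Shape 2** — `<polyline>` open polyline, stroke `#ff8800` → score (S508, F2195). Machine vertices: (41.258,161.031) → (5.116,91.454) → (36.775,165.842). Open path.

**Shape 3** — `<path>` cubic bezier, stroke `#ff8800` → score (S508, F2195). Control points (SVG): P0=(92.177,82.352), P1=(113.765,64.476), P2=(35.295,116.403), P3=(20.480,90.729); sampled at t=k/6. Machine vertices: (92.177,165.901) → (95.391,169.705) → (86.476,165.969) → (69.980,158.788) → (50.450,152.258) → (32.434,150.471) → (20.480,157.524). Open path.

**Shape 4** — `<polygon>` closed polygon, stroke `#ff8800` → score (S508, F2195). Machine vertices: (32.823,62.909) → (19.473,123.587) → (47.491,129.222) → (92.485,138.285) → (32.823,62.909). Closed: final G1 returns to the first vertex.

G21
G90
G0 X87.316 Y120.089
M4 S508
G01 X88.825 Y113.459 F2195
G01 X86.487 Y105.976
G01 X80.304 Y97.641
G01 X70.274 Y88.453
G01 X56.398 Y78.413
G01 X38.675 Y67.520
M5
G0 X41.258 Y161.031
M4 S508
G01 X5.116 Y91.454 F2195
G01 X36.775 Y165.842
M5
G0 X92.177 Y165.901
M4 S508
G01 X95.391 Y169.705 F2195
G01 X86.476 Y165.969
G01 X69.980 Y158.788
G01 X50.450 Y152.258
G01 X32.434 Y150.471
G01 X20.480 Y157.524
M5
G0 X32.823 Y62.909
M4 S508
G01 X19.473 Y123.587 F2195
G01 X47.491 Y129.222
G01 X92.485 Y138.285
G01 X32.823 Y62.909
M5
G0 X0.000 Y0.000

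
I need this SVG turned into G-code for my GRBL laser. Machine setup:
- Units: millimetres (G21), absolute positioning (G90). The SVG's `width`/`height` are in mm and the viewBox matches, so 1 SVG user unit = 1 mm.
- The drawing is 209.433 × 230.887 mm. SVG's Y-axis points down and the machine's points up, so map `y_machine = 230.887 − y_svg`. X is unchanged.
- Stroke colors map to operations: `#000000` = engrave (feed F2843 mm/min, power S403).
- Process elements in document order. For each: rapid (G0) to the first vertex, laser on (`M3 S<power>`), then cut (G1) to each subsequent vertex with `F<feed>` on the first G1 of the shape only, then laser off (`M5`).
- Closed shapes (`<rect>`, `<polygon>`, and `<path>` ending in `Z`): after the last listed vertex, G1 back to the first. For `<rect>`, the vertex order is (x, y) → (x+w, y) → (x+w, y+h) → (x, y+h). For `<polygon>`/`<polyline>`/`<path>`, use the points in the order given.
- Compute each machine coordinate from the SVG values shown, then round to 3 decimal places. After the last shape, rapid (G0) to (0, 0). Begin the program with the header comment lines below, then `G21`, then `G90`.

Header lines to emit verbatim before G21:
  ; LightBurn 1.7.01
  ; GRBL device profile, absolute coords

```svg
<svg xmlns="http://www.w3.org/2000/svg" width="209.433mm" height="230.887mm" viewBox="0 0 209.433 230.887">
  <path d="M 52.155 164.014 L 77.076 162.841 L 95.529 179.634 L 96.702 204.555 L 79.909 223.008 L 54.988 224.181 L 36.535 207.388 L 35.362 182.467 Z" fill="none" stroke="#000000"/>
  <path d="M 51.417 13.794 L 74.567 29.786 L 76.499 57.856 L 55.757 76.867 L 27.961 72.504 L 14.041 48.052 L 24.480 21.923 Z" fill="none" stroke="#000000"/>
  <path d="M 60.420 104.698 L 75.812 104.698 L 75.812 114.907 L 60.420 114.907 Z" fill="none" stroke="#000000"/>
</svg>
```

; LightBurn 1.7.01
; GRBL device profile, absolute coords
G21
G90
G0 X52.155 Y66.873
M3 S403
G1 X77.076 Y68.046 F2843
G1 X95.529 Y51.253
G1 X96.702 Y26.332
G1 X79.909 Y7.879
G1 X54.988 Y6.706
G1 X36.535 Y23.499
G1 X35.362 Y48.420
G1 X52.155 Y66.873
M5
G0 X51.417 Y217.093
M3 S403
G1 X74.567 Y201.101 F2843
G1 X76.499 Y173.031
G1 X55.757 Y154.020
G1 X27.961 Y158.383
G1 X14.041 Y182.835
G1 X24.480 Y208.964
G1 X51.417 Y217.093
M5
G0 X60.420 Y126.189
M3 S403
G1 X75.812 Y126.189 F2843
G1 X75.812 Y115.980
G1 X60.420 Y115.980
G1 X60.420 Y126.189
M5
G0 X0.000 Y0.000

Since the viewBox matches the mm dimensions, user units are millimetres directly. The only transform is the Y-flip y_m = 230.887 − y_svg.

Shape 1 is a regular polygon drawn with `<path>`. Its stroke #000000 means engrave at S403, F2843. After flipping Y the toolpath is (52.155,66.873) → (77.076,68.046) → (95.529,51.253) → (96.702,26.332) → (79.909,7.879) → (54.988,6.706) → (36.535,23.499) → (35.362,48.420) → (52.155,66.873), returning to the start.

Shape 2 is a regular polygon drawn with `<path>`. Its stroke #000000 means engrave at S403, F2843. After flipping Y the toolpath is (51.417,217.093) → (74.567,201.101) → (76.499,173.031) → (55.757,154.020) → (27.961,158.383) → (14.041,182.835) → (24.480,208.964) → (51.417,217.093), returning to the start.

Shape 3 is a rectangle drawn with `<path>`. Its stroke #000000 means engrave at S403, F2843. After flipping Y the toolpath is (60.420,126.189) → (75.812,126.189) → (75.812,115.980) → (60.420,115.980) → (60.420,126.189), returning to the start.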